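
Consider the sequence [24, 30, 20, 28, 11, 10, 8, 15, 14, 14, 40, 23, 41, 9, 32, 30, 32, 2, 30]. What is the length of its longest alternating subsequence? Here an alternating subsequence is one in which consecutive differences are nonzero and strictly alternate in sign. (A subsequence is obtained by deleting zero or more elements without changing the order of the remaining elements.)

16

Track the best alternating length ending on an up-step vs a down-step at each position: up/down = 1/1, 2/1, 1/3, 4/3, 1/5, 1/5, 1/5, 6/5, 6/7, 6/7, 8/1, 8/9, 10/1, 6/11, 12/11, 12/13, 14/11, 1/15, 16/15.
The maximum over both is 16; one such subsequence is 24, 30, 20, 28, 11, 15, 14, 40, 23, 41, 9, 32, 30, 32, 2, 30.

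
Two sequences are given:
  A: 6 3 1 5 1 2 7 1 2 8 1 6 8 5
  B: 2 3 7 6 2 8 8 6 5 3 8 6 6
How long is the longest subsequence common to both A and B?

A longest common subsequence is 3, 7, 2, 8, 6, 8 (length 6); the LCS DP confirms no longer common subsequence exists.

6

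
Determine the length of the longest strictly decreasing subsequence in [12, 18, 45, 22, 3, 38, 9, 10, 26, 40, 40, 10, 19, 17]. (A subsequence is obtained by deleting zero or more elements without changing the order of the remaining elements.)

Let dp[i] be the longest decreasing subsequence ending at position i. Then dp = [1, 1, 1, 2, 3, 2, 3, 3, 3, 2, 2, 4, 4, 5].
The maximum is 5; one witness is 45, 38, 26, 19, 17 at positions 3,6,9,13,14.

5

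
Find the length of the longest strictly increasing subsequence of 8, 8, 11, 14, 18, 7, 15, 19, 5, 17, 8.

5

Let dp[i] be the longest increasing subsequence ending at position i. Then dp = [1, 1, 2, 3, 4, 1, 4, 5, 1, 5, 2].
The maximum is 5; one witness is 8, 11, 14, 18, 19 at positions 1,3,4,5,8.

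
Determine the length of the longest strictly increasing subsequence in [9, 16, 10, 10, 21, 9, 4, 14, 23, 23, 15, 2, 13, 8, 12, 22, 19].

Let dp[i] be the longest increasing subsequence ending at position i. Then dp = [1, 2, 2, 2, 3, 1, 1, 3, 4, 4, 4, 1, 3, 2, 3, 5, 5].
The maximum is 5; one witness is 9, 10, 14, 15, 22 at positions 1,3,8,11,16.

5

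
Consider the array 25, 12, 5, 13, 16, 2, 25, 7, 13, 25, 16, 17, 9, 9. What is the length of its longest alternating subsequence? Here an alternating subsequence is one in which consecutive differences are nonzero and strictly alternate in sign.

10

Track the best alternating length ending on an up-step vs a down-step at each position: up/down = 1/1, 1/2, 1/2, 3/2, 3/2, 1/4, 5/1, 5/6, 7/6, 7/1, 7/8, 9/8, 7/10, 7/10.
The maximum over both is 10; one such subsequence is 25, 12, 13, 2, 25, 7, 25, 16, 17, 9.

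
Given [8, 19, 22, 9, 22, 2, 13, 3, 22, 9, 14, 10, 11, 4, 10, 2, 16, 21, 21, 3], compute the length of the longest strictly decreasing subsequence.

5

Let dp[i] be the longest decreasing subsequence ending at position i. Then dp = [1, 1, 1, 2, 1, 3, 2, 3, 1, 3, 2, 3, 3, 4, 4, 5, 2, 2, 2, 5].
The maximum is 5; one witness is 19, 13, 9, 4, 2 at positions 2,7,10,14,16.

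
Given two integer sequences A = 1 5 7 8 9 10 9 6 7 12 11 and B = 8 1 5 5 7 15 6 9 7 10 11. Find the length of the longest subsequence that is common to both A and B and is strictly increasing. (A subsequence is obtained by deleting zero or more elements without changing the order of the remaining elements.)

For each value that appears in both, track the longest common increasing run ending there.
The best achievable length is 6; one witness is 1, 5, 7, 9, 10, 11 (A-positions 1,2,3,5,6,11, B-positions 2,3,5,8,10,11).

6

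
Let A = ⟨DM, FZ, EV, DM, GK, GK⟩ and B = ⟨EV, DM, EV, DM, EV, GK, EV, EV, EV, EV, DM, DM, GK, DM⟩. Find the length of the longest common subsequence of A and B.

A longest common subsequence is DM, EV, DM, GK, GK (length 5); the LCS DP confirms no longer common subsequence exists.

5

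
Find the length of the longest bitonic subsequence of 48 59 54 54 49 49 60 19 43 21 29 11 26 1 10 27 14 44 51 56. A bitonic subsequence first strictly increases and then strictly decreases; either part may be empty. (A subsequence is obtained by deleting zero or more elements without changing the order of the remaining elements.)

8

Let inc[i] be the LIS ending at i and dec[i] the longest strictly decreasing subsequence starting at i. inc = [1, 2, 2, 2, 2, 2, 3, 1, 2, 2, 3, 1, 3, 1, 2, 4, 3, 5, 6, 7], dec = [5, 7, 6, 6, 5, 5, 5, 3, 4, 3, 3, 2, 2, 1, 1, 2, 1, 1, 1, 1].
max_i inc[i]+dec[i]−1 = 8, with one witness 48, 59, 54, 49, 43, 29, 27, 14.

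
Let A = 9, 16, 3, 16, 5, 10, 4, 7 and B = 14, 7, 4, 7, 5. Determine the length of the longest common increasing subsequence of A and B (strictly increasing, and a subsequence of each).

2

A longest common strictly increasing subsequence is 4, 7 (length 2); it appears in order in both A and B, and no longer such subsequence exists.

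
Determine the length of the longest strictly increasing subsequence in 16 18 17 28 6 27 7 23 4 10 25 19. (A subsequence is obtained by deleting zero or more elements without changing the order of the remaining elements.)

4

Let dp[i] be the longest increasing subsequence ending at position i. Then dp = [1, 2, 2, 3, 1, 3, 2, 3, 1, 3, 4, 4].
The maximum is 4; one witness is 16, 18, 23, 25 at positions 1,2,8,11.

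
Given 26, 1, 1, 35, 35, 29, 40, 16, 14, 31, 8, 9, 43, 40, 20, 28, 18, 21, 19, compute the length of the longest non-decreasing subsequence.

Scanning left to right, the best length ending at each element is: 26→1, 1→1, 1→2, 35→3, 35→4, 29→3, 40→5, 16→3, 14→3, 31→4, 8→3, 9→4, 43→6, 40→6, 20→5, 28→6, 18→5, 21→6, 19→6.
So the longest non-decreasing subsequence has length 6, e.g. 1, 1, 35, 35, 40, 43.

6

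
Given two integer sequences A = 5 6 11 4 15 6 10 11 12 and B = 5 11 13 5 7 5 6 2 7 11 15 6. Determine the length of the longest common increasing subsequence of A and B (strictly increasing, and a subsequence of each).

A longest common strictly increasing subsequence is 5, 6, 11, 15 (length 4); it appears in order in both A and B, and no longer such subsequence exists.

4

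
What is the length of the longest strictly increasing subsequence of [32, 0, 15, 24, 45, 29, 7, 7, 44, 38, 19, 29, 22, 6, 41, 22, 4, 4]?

6

One longest increasing subsequence is 0, 15, 24, 29, 38, 41 (positions 2,3,4,6,10,15), of length 6; no longer one exists.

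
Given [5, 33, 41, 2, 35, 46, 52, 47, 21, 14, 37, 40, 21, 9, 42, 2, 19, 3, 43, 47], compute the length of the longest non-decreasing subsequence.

Let dp[i] be the longest non-decreasing subsequence ending at position i. Then dp = [1, 2, 3, 1, 3, 4, 5, 5, 2, 2, 4, 5, 3, 2, 6, 2, 3, 3, 7, 8].
The maximum is 8; one witness is 5, 33, 35, 37, 40, 42, 43, 47 at positions 1,2,5,11,12,15,19,20.

8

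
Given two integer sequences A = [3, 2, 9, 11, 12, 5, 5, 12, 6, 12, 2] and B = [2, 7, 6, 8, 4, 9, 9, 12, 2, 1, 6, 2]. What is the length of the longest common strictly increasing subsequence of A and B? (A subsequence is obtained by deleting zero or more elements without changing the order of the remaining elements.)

3

For each value that appears in both, track the longest common increasing run ending there.
The best achievable length is 3; one witness is 2, 9, 12 (A-positions 2,3,5, B-positions 1,6,8).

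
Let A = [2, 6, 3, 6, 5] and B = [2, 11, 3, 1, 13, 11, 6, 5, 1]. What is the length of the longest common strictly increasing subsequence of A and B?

For each value that appears in both, track the longest common increasing run ending there.
The best achievable length is 3; one witness is 2, 3, 6 (A-positions 1,3,4, B-positions 1,3,7).

3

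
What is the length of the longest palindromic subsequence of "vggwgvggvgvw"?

9

One longest palindromic subsequence is vgggvgggv (positions 1,2,3,5,6,7,8,10,11); it reads the same forward and backward, and the interval DP gives dp[1][12] = 9.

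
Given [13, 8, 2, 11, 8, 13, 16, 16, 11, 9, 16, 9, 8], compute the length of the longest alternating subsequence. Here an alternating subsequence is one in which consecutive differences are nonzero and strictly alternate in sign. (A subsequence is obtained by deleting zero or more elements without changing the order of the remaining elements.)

8

Track the best alternating length ending on an up-step vs a down-step at each position: up/down = 1/1, 1/2, 1/2, 3/2, 3/4, 5/1, 5/1, 5/1, 5/6, 5/6, 7/1, 5/8, 3/8.
The maximum over both is 8; one such subsequence is 13, 8, 11, 8, 13, 11, 16, 9.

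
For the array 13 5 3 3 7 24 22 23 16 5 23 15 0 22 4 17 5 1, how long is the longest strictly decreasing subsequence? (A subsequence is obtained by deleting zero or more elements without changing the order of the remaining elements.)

One longest decreasing subsequence is 24, 22, 16, 5, 4, 1 (positions 6,7,9,10,15,18), of length 6; no longer one exists.

6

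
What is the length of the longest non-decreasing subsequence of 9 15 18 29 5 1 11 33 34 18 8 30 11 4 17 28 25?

One longest non-decreasing subsequence is 9, 15, 18, 29, 33, 34 (positions 1,2,3,4,8,9), of length 6; no longer one exists.

6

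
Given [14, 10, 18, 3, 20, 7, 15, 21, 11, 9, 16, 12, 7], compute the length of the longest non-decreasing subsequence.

4

Let dp[i] be the longest non-decreasing subsequence ending at position i. Then dp = [1, 1, 2, 1, 3, 2, 3, 4, 3, 3, 4, 4, 3].
The maximum is 4; one witness is 14, 18, 20, 21 at positions 1,3,5,8.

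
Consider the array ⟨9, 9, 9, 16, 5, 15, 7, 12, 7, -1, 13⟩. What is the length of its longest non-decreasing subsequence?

5

Let dp[i] be the longest non-decreasing subsequence ending at position i. Then dp = [1, 2, 3, 4, 1, 4, 2, 4, 3, 1, 5].
The maximum is 5; one witness is 9, 9, 9, 12, 13 at positions 1,2,3,8,11.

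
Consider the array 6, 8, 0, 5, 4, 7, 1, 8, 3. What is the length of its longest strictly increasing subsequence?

Scanning left to right, the best length ending at each element is: 6→1, 8→2, 0→1, 5→2, 4→2, 7→3, 1→2, 8→4, 3→3.
So the longest increasing subsequence has length 4, e.g. 0, 5, 7, 8.

4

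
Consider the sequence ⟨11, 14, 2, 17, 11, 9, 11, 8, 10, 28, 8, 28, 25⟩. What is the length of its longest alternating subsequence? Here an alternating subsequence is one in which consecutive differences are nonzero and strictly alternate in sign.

11

Track the best alternating length ending on an up-step vs a down-step at each position: up/down = 1/1, 2/1, 1/3, 4/1, 4/5, 4/5, 6/5, 4/7, 8/7, 8/1, 4/9, 10/1, 10/11.
The maximum over both is 11; one such subsequence is 11, 14, 2, 17, 9, 11, 8, 10, 8, 28, 25.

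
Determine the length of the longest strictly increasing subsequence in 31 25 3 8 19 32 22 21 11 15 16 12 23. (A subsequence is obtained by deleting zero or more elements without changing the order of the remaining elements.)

6

Let dp[i] be the longest increasing subsequence ending at position i. Then dp = [1, 1, 1, 2, 3, 4, 4, 4, 3, 4, 5, 4, 6].
The maximum is 6; one witness is 3, 8, 11, 15, 16, 23 at positions 3,4,9,10,11,13.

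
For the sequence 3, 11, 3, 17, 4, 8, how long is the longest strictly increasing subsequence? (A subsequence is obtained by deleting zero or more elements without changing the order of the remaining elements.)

Scanning left to right, the best length ending at each element is: 3→1, 11→2, 3→1, 17→3, 4→2, 8→3.
So the longest increasing subsequence has length 3, e.g. 3, 11, 17.

3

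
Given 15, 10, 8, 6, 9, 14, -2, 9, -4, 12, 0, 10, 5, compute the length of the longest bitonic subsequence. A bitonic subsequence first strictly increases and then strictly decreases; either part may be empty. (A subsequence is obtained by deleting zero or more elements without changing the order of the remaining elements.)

6

One longest bitonic subsequence is 15, 10, 8, 6, -2, -4 (positions 1,2,3,4,7,9): it rises to 15 then falls. Length 6 is optimal.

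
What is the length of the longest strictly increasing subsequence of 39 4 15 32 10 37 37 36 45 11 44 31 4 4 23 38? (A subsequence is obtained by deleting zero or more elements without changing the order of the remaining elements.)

Let dp[i] be the longest increasing subsequence ending at position i. Then dp = [1, 1, 2, 3, 2, 4, 4, 4, 5, 3, 5, 4, 1, 1, 4, 5].
The maximum is 5; one witness is 4, 15, 32, 37, 45 at positions 2,3,4,6,9.

5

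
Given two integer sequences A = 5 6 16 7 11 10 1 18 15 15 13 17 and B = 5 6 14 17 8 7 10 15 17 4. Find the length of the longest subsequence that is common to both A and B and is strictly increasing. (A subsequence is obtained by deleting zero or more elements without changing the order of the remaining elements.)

For each value that appears in both, track the longest common increasing run ending there.
The best achievable length is 6; one witness is 5, 6, 7, 10, 15, 17 (A-positions 1,2,4,6,9,12, B-positions 1,2,6,7,8,9).

6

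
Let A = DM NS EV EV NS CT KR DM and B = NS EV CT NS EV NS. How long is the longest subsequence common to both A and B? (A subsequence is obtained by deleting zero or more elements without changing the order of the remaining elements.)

A longest common subsequence is NS, EV, EV, NS (length 4); the LCS DP confirms no longer common subsequence exists.

4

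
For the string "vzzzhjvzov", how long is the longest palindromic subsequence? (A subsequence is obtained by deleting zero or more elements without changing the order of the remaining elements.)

6

Using dp[i][j] = 2 + dp[i+1][j−1] if the ends match, else max(dp[i+1][j], dp[i][j−1]):
dp[1][10] = 6. A witness is vzzzzv at positions 1,2,3,4,8,10.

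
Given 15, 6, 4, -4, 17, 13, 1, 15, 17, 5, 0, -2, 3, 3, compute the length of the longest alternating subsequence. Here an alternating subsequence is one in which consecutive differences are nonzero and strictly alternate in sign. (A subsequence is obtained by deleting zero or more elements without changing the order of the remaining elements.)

7

A longest alternating subsequence is 15, 6, 17, 13, 15, 0, 3 (positions 1,2,5,6,8,11,13); its 6 consecutive differences strictly alternate in sign, and length 7 is optimal.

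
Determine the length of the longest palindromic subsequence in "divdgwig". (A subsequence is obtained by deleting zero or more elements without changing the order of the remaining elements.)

3

Using dp[i][j] = 2 + dp[i+1][j−1] if the ends match, else max(dp[i+1][j], dp[i][j−1]):
dp[1][8] = 3. A witness is gig at positions 5,7,8.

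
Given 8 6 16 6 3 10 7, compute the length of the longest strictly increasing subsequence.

One longest increasing subsequence is 8, 16 (positions 1,3), of length 2; no longer one exists.

2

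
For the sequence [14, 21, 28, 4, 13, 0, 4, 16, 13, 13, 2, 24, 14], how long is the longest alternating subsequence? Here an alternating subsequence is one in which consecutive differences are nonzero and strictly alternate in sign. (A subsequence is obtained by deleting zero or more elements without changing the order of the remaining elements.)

Track the best alternating length ending on an up-step vs a down-step at each position: up/down = 1/1, 2/1, 2/1, 1/3, 4/3, 1/5, 6/5, 6/3, 6/7, 6/7, 6/7, 8/3, 8/9.
The maximum over both is 9; one such subsequence is 14, 21, 4, 13, 0, 16, 13, 24, 14.

9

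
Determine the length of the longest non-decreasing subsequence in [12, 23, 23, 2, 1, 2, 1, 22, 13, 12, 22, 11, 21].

4

Let dp[i] be the longest non-decreasing subsequence ending at position i. Then dp = [1, 2, 3, 1, 1, 2, 2, 3, 3, 3, 4, 3, 4].
The maximum is 4; one witness is 2, 2, 22, 22 at positions 4,6,8,11.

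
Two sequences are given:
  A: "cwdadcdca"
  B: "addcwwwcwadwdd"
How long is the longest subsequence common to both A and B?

5

Backtracking the LCS table gives one alignment: c (A1,B8) → w (A2,B9) → d (A3,B11) → d (A5,B13) → d (A7,B14).
So the longest common subsequence has length 5.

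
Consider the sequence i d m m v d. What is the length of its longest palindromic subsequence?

4

Using dp[i][j] = 2 + dp[i+1][j−1] if the ends match, else max(dp[i+1][j], dp[i][j−1]):
dp[1][6] = 4. A witness is dmmd at positions 2,3,4,6.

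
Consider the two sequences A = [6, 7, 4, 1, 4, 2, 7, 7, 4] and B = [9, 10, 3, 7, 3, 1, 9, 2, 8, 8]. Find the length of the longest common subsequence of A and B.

3

Backtracking the LCS table gives one alignment: 7 (A2,B4) → 1 (A4,B6) → 2 (A6,B8).
So the longest common subsequence has length 3.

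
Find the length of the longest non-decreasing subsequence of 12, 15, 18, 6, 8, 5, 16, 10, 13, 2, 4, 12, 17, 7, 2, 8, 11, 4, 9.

Let dp[i] be the longest non-decreasing subsequence ending at position i. Then dp = [1, 2, 3, 1, 2, 1, 3, 3, 4, 1, 2, 4, 5, 3, 2, 4, 5, 3, 5].
The maximum is 5; one witness is 6, 8, 10, 13, 17 at positions 4,5,8,9,13.

5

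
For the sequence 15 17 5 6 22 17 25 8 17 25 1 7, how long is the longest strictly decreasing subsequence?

4

One longest decreasing subsequence is 22, 17, 8, 1 (positions 5,6,8,11), of length 4; no longer one exists.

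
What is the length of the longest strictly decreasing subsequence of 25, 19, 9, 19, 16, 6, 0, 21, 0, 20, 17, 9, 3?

Scanning left to right, the best length ending at each element is: 25→1, 19→2, 9→3, 19→2, 16→3, 6→4, 0→5, 21→2, 0→5, 20→3, 17→4, 9→5, 3→6.
So the longest decreasing subsequence has length 6, e.g. 25, 21, 20, 17, 9, 3.

6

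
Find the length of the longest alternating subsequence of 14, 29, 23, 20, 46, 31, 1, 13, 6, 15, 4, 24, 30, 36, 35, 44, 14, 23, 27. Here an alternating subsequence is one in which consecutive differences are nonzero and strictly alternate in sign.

14

A longest alternating subsequence is 14, 29, 23, 46, 1, 13, 6, 15, 4, 36, 35, 44, 14, 23 (positions 1,2,3,5,7,8,9,10,11,14,15,16,17,18); its 13 consecutive differences strictly alternate in sign, and length 14 is optimal.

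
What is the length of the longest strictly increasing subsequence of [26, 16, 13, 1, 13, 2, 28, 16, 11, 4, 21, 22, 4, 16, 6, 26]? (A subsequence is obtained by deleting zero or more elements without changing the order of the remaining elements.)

6

One longest increasing subsequence is 1, 13, 16, 21, 22, 26 (positions 4,5,8,11,12,16), of length 6; no longer one exists.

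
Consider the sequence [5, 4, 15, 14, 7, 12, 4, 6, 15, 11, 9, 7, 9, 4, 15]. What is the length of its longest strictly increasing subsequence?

Let dp[i] be the longest increasing subsequence ending at position i. Then dp = [1, 1, 2, 2, 2, 3, 1, 2, 4, 3, 3, 3, 4, 1, 5].
The maximum is 5; one witness is 5, 6, 7, 9, 15 at positions 1,8,12,13,15.

5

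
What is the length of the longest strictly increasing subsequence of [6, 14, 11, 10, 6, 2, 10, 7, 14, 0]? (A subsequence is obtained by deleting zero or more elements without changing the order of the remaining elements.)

Let dp[i] be the longest increasing subsequence ending at position i. Then dp = [1, 2, 2, 2, 1, 1, 2, 2, 3, 1].
The maximum is 3; one witness is 6, 11, 14 at positions 1,3,9.

3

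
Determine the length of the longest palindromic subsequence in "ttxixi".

One longest palindromic subsequence is ixi (positions 4,5,6); it reads the same forward and backward, and the interval DP gives dp[1][6] = 3.

3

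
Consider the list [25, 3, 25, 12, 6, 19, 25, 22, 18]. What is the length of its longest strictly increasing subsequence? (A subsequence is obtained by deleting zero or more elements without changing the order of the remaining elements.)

4

Scanning left to right, the best length ending at each element is: 25→1, 3→1, 25→2, 12→2, 6→2, 19→3, 25→4, 22→4, 18→3.
So the longest increasing subsequence has length 4, e.g. 3, 12, 19, 25.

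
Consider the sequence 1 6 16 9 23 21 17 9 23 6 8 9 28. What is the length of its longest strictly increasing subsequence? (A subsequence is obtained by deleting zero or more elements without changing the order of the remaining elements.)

Scanning left to right, the best length ending at each element is: 1→1, 6→2, 16→3, 9→3, 23→4, 21→4, 17→4, 9→3, 23→5, 6→2, 8→3, 9→4, 28→6.
So the longest increasing subsequence has length 6, e.g. 1, 6, 16, 21, 23, 28.

6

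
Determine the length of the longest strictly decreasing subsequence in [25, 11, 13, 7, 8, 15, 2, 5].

Let dp[i] be the longest decreasing subsequence ending at position i. Then dp = [1, 2, 2, 3, 3, 2, 4, 4].
The maximum is 4; one witness is 25, 11, 7, 2 at positions 1,2,4,7.

4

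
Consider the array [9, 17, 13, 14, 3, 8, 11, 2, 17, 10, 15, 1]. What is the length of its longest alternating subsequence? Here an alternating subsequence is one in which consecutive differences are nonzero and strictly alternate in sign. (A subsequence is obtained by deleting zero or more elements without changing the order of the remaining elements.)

11

A longest alternating subsequence is 9, 17, 13, 14, 3, 8, 2, 17, 10, 15, 1 (positions 1,2,3,4,5,6,8,9,10,11,12); its 10 consecutive differences strictly alternate in sign, and length 11 is optimal.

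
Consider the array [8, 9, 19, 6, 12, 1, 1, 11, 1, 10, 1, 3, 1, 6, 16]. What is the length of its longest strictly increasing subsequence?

Scanning left to right, the best length ending at each element is: 8→1, 9→2, 19→3, 6→1, 12→3, 1→1, 1→1, 11→3, 1→1, 10→3, 1→1, 3→2, 1→1, 6→3, 16→4.
So the longest increasing subsequence has length 4, e.g. 8, 9, 12, 16.

4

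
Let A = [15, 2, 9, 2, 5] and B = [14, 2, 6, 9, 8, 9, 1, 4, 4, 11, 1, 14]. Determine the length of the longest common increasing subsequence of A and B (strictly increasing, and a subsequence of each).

2

For each value that appears in both, track the longest common increasing run ending there.
The best achievable length is 2; one witness is 2, 9 (A-positions 2,3, B-positions 2,4).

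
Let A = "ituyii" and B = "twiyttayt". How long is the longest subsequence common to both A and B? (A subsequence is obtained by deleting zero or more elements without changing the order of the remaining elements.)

3

Backtracking the LCS table gives one alignment: i (A1,B3) → t (A2,B6) → y (A4,B8).
So the longest common subsequence has length 3.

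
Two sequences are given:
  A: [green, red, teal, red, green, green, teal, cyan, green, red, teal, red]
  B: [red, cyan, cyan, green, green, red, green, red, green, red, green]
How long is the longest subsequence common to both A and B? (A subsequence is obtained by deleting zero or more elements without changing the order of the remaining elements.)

6

A longest common subsequence is red, green, green, green, red, red (length 6); the LCS DP confirms no longer common subsequence exists.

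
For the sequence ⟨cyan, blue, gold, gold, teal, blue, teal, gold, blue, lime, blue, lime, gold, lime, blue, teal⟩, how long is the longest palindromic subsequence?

9

One longest palindromic subsequence is teal blue gold lime blue lime gold blue teal (positions 5,6,8,10,11,12,13,15,16); it reads the same forward and backward, and the interval DP gives dp[1][16] = 9.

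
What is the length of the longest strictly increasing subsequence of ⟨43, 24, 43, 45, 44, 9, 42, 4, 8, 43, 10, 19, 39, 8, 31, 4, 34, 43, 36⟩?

7

Let dp[i] be the longest increasing subsequence ending at position i. Then dp = [1, 1, 2, 3, 3, 1, 2, 1, 2, 3, 3, 4, 5, 2, 5, 1, 6, 7, 7].
The maximum is 7; one witness is 4, 8, 10, 19, 31, 34, 43 at positions 8,9,11,12,15,17,18.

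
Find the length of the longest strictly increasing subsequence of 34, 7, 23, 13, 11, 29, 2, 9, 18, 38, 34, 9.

Scanning left to right, the best length ending at each element is: 34→1, 7→1, 23→2, 13→2, 11→2, 29→3, 2→1, 9→2, 18→3, 38→4, 34→4, 9→2.
So the longest increasing subsequence has length 4, e.g. 7, 23, 29, 38.

4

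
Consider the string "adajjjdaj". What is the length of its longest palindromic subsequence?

One longest palindromic subsequence is adjjjda (positions 1,2,4,5,6,7,8); it reads the same forward and backward, and the interval DP gives dp[1][9] = 7.

7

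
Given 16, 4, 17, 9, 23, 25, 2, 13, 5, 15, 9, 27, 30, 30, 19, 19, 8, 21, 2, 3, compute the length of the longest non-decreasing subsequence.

Scanning left to right, the best length ending at each element is: 16→1, 4→1, 17→2, 9→2, 23→3, 25→4, 2→1, 13→3, 5→2, 15→4, 9→3, 27→5, 30→6, 30→7, 19→5, 19→6, 8→3, 21→7, 2→2, 3→3.
So the longest non-decreasing subsequence has length 7, e.g. 16, 17, 23, 25, 27, 30, 30.

7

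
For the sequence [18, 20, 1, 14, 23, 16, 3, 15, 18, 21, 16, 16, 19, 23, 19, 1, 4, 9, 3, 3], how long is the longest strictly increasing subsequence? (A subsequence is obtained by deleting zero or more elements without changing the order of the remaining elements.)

6

Scanning left to right, the best length ending at each element is: 18→1, 20→2, 1→1, 14→2, 23→3, 16→3, 3→2, 15→3, 18→4, 21→5, 16→4, 16→4, 19→5, 23→6, 19→5, 1→1, 4→3, 9→4, 3→2, 3→2.
So the longest increasing subsequence has length 6, e.g. 1, 14, 16, 18, 21, 23.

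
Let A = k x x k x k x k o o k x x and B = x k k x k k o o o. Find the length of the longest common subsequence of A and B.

7

A longest common subsequence is kkxkkoo (length 7); the LCS DP confirms no longer common subsequence exists.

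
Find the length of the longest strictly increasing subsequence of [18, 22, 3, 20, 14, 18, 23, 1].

Let dp[i] be the longest increasing subsequence ending at position i. Then dp = [1, 2, 1, 2, 2, 3, 4, 1].
The maximum is 4; one witness is 3, 14, 18, 23 at positions 3,5,6,7.

4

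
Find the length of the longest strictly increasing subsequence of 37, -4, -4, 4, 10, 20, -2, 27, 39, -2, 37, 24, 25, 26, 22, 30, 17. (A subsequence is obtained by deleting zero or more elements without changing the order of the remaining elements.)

One longest increasing subsequence is -4, 4, 10, 20, 24, 25, 26, 30 (positions 2,4,5,6,12,13,14,16), of length 8; no longer one exists.

8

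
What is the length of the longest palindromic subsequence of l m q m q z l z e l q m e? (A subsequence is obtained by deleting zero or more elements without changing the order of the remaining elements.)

7

Using dp[i][j] = 2 + dp[i+1][j−1] if the ends match, else max(dp[i+1][j], dp[i][j−1]):
dp[1][13] = 7. A witness is mqlelqm at positions 4,5,7,9,10,11,12.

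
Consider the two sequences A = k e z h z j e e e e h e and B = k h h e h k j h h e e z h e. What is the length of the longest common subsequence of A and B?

A longest common subsequence is kehjeehe (length 8); the LCS DP confirms no longer common subsequence exists.

8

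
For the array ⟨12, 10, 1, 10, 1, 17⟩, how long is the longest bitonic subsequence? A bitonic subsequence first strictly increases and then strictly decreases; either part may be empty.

3

One longest bitonic subsequence is 12, 10, 1 (positions 1,4,5): it rises to 12 then falls. Length 3 is optimal.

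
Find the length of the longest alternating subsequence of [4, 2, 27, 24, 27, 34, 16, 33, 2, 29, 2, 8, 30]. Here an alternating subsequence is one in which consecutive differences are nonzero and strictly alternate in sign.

11

Track the best alternating length ending on an up-step vs a down-step at each position: up/down = 1/1, 1/2, 3/1, 3/4, 5/1, 5/1, 3/6, 7/6, 1/8, 9/8, 1/10, 11/10, 11/8.
The maximum over both is 11; one such subsequence is 4, 2, 27, 24, 27, 16, 33, 2, 29, 2, 8.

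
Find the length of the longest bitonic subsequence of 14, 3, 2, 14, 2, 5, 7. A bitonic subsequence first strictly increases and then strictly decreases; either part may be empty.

3

Let inc[i] be the LIS ending at i and dec[i] the longest strictly decreasing subsequence starting at i. inc = [1, 1, 1, 2, 1, 2, 3], dec = [3, 2, 1, 2, 1, 1, 1].
max_i inc[i]+dec[i]−1 = 3, with one witness 14, 3, 2.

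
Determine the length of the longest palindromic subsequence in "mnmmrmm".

5

One longest palindromic subsequence is mmrmm (positions 1,3,5,6,7); it reads the same forward and backward, and the interval DP gives dp[1][7] = 5.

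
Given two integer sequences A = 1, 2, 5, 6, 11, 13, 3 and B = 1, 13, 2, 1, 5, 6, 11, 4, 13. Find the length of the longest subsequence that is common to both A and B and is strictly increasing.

6

A longest common strictly increasing subsequence is 1, 2, 5, 6, 11, 13 (length 6); it appears in order in both A and B, and no longer such subsequence exists.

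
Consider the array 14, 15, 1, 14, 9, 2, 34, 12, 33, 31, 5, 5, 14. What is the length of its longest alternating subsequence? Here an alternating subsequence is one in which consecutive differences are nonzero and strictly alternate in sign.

A longest alternating subsequence is 14, 15, 1, 14, 9, 34, 12, 33, 5, 14 (positions 1,2,3,4,5,7,8,9,11,13); its 9 consecutive differences strictly alternate in sign, and length 10 is optimal.

10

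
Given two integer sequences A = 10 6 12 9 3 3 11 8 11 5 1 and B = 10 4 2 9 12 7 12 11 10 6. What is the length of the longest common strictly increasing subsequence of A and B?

A longest common strictly increasing subsequence is 10, 12 (length 2); it appears in order in both A and B, and no longer such subsequence exists.

2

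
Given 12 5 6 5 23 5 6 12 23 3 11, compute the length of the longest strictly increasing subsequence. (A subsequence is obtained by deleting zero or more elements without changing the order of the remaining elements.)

4

One longest increasing subsequence is 5, 6, 12, 23 (positions 2,3,8,9), of length 4; no longer one exists.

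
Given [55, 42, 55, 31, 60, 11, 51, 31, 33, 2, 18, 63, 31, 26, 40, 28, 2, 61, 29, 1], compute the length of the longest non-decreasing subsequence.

Let dp[i] be the longest non-decreasing subsequence ending at position i. Then dp = [1, 1, 2, 1, 3, 1, 2, 2, 3, 1, 2, 4, 3, 3, 4, 4, 2, 5, 5, 1].
The maximum is 5; one witness is 31, 31, 33, 40, 61 at positions 4,8,9,15,18.

5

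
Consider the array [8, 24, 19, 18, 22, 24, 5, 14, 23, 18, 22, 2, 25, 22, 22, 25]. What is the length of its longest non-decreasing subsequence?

7

Let dp[i] be the longest non-decreasing subsequence ending at position i. Then dp = [1, 2, 2, 2, 3, 4, 1, 2, 4, 3, 4, 1, 5, 5, 6, 7].
The maximum is 7; one witness is 8, 19, 22, 22, 22, 22, 25 at positions 1,3,5,11,14,15,16.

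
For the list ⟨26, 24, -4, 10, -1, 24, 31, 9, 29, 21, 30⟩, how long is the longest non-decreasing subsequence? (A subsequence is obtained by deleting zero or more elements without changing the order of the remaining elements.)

Let dp[i] be the longest non-decreasing subsequence ending at position i. Then dp = [1, 1, 1, 2, 2, 3, 4, 3, 4, 4, 5].
The maximum is 5; one witness is -4, 10, 24, 29, 30 at positions 3,4,6,9,11.

5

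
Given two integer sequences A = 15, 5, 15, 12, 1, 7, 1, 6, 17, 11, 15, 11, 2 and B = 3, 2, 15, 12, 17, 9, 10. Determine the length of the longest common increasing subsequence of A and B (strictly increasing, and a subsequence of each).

For each value that appears in both, track the longest common increasing run ending there.
The best achievable length is 2; one witness is 15, 17 (A-positions 1,9, B-positions 3,5).

2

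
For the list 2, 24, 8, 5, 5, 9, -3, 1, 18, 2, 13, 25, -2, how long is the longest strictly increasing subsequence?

Scanning left to right, the best length ending at each element is: 2→1, 24→2, 8→2, 5→2, 5→2, 9→3, -3→1, 1→2, 18→4, 2→3, 13→4, 25→5, -2→2.
So the longest increasing subsequence has length 5, e.g. 2, 8, 9, 18, 25.

5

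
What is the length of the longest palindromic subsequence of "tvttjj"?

Using dp[i][j] = 2 + dp[i+1][j−1] if the ends match, else max(dp[i+1][j], dp[i][j−1]):
dp[1][6] = 3. A witness is ttt at positions 1,3,4.

3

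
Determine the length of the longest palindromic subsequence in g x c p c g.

Using dp[i][j] = 2 + dp[i+1][j−1] if the ends match, else max(dp[i+1][j], dp[i][j−1]):
dp[1][6] = 5. A witness is gcpcg at positions 1,3,4,5,6.

5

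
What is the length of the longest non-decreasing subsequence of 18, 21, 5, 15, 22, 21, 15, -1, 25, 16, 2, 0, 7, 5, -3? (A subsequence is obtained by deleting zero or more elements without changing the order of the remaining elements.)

Let dp[i] be the longest non-decreasing subsequence ending at position i. Then dp = [1, 2, 1, 2, 3, 3, 3, 1, 4, 4, 2, 2, 3, 3, 1].
The maximum is 4; one witness is 18, 21, 22, 25 at positions 1,2,5,9.

4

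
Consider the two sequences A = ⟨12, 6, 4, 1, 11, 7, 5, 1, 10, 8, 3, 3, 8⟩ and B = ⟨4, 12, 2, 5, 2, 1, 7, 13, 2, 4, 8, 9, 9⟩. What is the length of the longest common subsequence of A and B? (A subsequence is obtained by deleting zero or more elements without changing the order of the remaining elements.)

4

A longest common subsequence is 12, 1, 7, 8 (length 4); the LCS DP confirms no longer common subsequence exists.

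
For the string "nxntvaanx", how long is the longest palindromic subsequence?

One longest palindromic subsequence is xnaanx (positions 2,3,6,7,8,9); it reads the same forward and backward, and the interval DP gives dp[1][9] = 6.

6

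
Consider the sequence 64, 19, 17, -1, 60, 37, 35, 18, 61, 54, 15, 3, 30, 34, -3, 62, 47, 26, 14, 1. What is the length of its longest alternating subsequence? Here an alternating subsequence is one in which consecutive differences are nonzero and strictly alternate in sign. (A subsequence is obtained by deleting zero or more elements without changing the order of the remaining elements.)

A longest alternating subsequence is 64, 19, 60, 37, 61, 15, 30, -3, 62, 47 (positions 1,2,5,6,9,11,13,15,16,17); its 9 consecutive differences strictly alternate in sign, and length 10 is optimal.

10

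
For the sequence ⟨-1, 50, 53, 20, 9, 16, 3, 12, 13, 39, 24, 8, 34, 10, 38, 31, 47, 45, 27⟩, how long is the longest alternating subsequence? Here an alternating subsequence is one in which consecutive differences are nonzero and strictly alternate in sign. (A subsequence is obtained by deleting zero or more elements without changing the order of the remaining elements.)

13

Track the best alternating length ending on an up-step vs a down-step at each position: up/down = 1/1, 2/1, 2/1, 2/3, 2/3, 4/3, 2/5, 6/5, 6/5, 6/3, 6/7, 6/7, 8/7, 8/9, 10/7, 10/11, 12/3, 12/13, 10/13.
The maximum over both is 13; one such subsequence is -1, 50, 9, 16, 3, 39, 24, 34, 10, 38, 31, 47, 45.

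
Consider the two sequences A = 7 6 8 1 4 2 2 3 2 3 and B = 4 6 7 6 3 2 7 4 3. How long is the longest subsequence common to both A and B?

Backtracking the LCS table gives one alignment: 7 (A1,B3) → 6 (A2,B4) → 3 (A8,B5) → 2 (A9,B6) → 3 (A10,B9).
So the longest common subsequence has length 5.

5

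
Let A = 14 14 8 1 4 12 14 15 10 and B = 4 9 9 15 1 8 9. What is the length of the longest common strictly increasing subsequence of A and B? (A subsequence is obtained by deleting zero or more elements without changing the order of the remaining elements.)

2

For each value that appears in both, track the longest common increasing run ending there.
The best achievable length is 2; one witness is 4, 15 (A-positions 5,8, B-positions 1,4).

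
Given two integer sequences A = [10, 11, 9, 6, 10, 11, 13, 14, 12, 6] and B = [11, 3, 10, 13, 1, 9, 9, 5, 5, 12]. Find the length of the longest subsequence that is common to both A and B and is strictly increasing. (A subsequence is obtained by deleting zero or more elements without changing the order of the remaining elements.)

A longest common strictly increasing subsequence is 11, 13 (length 2); it appears in order in both A and B, and no longer such subsequence exists.

2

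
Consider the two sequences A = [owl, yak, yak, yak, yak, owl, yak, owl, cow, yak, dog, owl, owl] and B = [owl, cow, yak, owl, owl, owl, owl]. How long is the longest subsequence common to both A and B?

6

Backtracking the LCS table gives one alignment: owl (A1,B1) → yak (A5,B3) → owl (A6,B4) → owl (A8,B5) → owl (A12,B6) → owl (A13,B7).
So the longest common subsequence has length 6.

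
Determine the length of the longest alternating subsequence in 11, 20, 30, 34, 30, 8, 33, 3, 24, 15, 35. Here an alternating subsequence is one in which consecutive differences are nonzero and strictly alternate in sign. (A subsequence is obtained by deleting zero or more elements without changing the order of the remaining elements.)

Track the best alternating length ending on an up-step vs a down-step at each position: up/down = 1/1, 2/1, 2/1, 2/1, 2/3, 1/3, 4/3, 1/5, 6/5, 6/7, 8/1.
The maximum over both is 8; one such subsequence is 11, 34, 30, 33, 3, 24, 15, 35.

8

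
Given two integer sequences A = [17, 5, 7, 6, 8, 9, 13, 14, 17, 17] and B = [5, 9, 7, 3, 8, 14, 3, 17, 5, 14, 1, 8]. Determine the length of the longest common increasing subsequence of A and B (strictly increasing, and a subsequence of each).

5

For each value that appears in both, track the longest common increasing run ending there.
The best achievable length is 5; one witness is 5, 7, 8, 14, 17 (A-positions 2,3,5,8,9, B-positions 1,3,5,6,8).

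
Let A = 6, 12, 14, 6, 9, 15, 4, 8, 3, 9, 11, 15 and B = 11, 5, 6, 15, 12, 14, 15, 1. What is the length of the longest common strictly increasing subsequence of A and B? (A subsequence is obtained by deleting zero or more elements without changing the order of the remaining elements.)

4

For each value that appears in both, track the longest common increasing run ending there.
The best achievable length is 4; one witness is 6, 12, 14, 15 (A-positions 1,2,3,6, B-positions 3,5,6,7).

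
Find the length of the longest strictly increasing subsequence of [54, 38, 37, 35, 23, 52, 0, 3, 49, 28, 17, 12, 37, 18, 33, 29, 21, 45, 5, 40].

Scanning left to right, the best length ending at each element is: 54→1, 38→1, 37→1, 35→1, 23→1, 52→2, 0→1, 3→2, 49→3, 28→3, 17→3, 12→3, 37→4, 18→4, 33→5, 29→5, 21→5, 45→6, 5→3, 40→6.
So the longest increasing subsequence has length 6, e.g. 0, 3, 17, 18, 33, 45.

6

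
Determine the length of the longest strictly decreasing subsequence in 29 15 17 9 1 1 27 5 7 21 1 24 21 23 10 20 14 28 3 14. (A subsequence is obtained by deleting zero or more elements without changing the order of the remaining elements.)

7

Scanning left to right, the best length ending at each element is: 29→1, 15→2, 17→2, 9→3, 1→4, 1→4, 27→2, 5→4, 7→4, 21→3, 1→5, 24→3, 21→4, 23→4, 10→5, 20→5, 14→6, 28→2, 3→7, 14→6.
So the longest decreasing subsequence has length 7, e.g. 29, 27, 24, 21, 20, 14, 3.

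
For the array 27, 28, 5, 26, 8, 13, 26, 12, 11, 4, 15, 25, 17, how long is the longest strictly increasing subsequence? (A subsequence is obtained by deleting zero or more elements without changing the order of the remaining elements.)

Scanning left to right, the best length ending at each element is: 27→1, 28→2, 5→1, 26→2, 8→2, 13→3, 26→4, 12→3, 11→3, 4→1, 15→4, 25→5, 17→5.
So the longest increasing subsequence has length 5, e.g. 5, 8, 13, 15, 25.

5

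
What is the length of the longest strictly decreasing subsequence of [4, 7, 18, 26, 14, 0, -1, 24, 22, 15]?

One longest decreasing subsequence is 18, 14, 0, -1 (positions 3,5,6,7), of length 4; no longer one exists.

4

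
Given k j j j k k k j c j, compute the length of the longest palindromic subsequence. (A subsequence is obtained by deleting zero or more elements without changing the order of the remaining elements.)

7

Using dp[i][j] = 2 + dp[i+1][j−1] if the ends match, else max(dp[i+1][j], dp[i][j−1]):
dp[1][10] = 7. A witness is jjkkkjj at positions 2,4,5,6,7,8,10.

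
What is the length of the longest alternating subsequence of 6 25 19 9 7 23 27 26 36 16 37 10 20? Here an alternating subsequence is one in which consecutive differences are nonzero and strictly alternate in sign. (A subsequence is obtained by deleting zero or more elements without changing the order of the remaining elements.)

A longest alternating subsequence is 6, 25, 19, 27, 26, 36, 16, 37, 10, 20 (positions 1,2,3,7,8,9,10,11,12,13); its 9 consecutive differences strictly alternate in sign, and length 10 is optimal.

10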